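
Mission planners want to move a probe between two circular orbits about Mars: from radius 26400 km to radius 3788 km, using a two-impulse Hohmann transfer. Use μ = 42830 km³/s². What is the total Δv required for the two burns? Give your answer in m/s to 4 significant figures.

Δv = 1720 m/s

Transfer-ellipse semi-major axis a_t = (r₁ + r₂)/2 = (26400 + 3788)/2 = 15094 km.
Circular speed at r₁: v₁ = √(μ/r₁) = √(42830/26400) = 1.2737 km/s.
Transfer-orbit speed at r₁ (vis-viva equation): v_a = √[μ(2/r₁ − 1/a_t)] = 0.63808 km/s.
First burn Δv₁ = |v_a − v₁| = 0.6356 km/s.
Circular speed at r₂: v₂ = √(μ/r₂) = 3.363 km/s.
Transfer-orbit speed at r₂: v_p = √[μ(2/r₂ − 1/a_t)] = 4.447 km/s.
Second burn Δv₂ = |v₂ − v_p| = 1.084 km/s.
Total Δv = Δv₁ + Δv₂ = 1.720 km/s.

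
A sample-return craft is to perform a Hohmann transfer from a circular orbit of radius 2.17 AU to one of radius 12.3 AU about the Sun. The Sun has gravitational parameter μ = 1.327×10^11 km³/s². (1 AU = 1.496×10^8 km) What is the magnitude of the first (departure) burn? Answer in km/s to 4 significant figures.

In km: r₁ = 2.17 × 1.496×10^8 = 3.24632×10^8 km; r₂ = 12.3 × 1.496×10^8 = 1.84008×10^9 km.
Transfer-ellipse semi-major axis a_t = (r₁ + r₂)/2 = (3.24632×10^8 + 1.84008×10^9)/2 = 1.082356×10^9 km.
On the circular orbit at r = 3.24632×10^8 km, v_c = √(μ/r) = 20.218 km/s.
Transfer-orbit speed at the same r (vis-viva, a = a_t): v_t = √[μ(2/r − 1/a_t)] = 26.362 km/s.
Δv₁ = |v_t − v_c| = |26.362 − 20.218| = 6.144 km/s.

Δv₁ = 6.144 km/s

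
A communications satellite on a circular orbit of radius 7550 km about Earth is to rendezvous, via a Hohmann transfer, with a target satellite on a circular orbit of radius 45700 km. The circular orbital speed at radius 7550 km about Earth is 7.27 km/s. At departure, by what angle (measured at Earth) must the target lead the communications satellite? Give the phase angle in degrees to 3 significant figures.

From the circular-orbit relation v² = μ/r at r = 7550 km: μ = v²r = (7.27)² × 7550 = 3.99039×10^5 km³/s².
The Hohmann ellipse has a_t = (r₁ + r₂)/2 = 26625 km.
Transfer time t = π√(a_t³/μ) = 21610 s.
The target's mean motion on its circular orbit is ω₂ = √(μ/r₂³) = 6.466×10^-5 rad/s.
Angle swept by the target during transfer: ω₂·t = 1.397 rad = 80.04°.
The communications satellite traverses 180° on the transfer ellipse, so the target must lead by 180° − 80.04° = 100°.

φ = 100°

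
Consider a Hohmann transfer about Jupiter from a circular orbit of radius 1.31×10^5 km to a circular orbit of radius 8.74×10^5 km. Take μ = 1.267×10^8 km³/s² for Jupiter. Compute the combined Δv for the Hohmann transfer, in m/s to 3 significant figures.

Δv = 15800 m/s

Transfer-ellipse semi-major axis a_t = (r₁ + r₂)/2 = (1.310×10^5 + 8.740×10^5)/2 = 5.025×10^5 km.
At r₁ the circular-orbit speed is v₁ = √(μ/r₁) = 31.0994 km/s.
On the transfer ellipse at r₁, vis-viva equation gives v_p = √[μ(2/r₁ − 1/a_t)] = 41.0148 km/s.
First burn Δv₁ = |v_p − v₁| = 9.915 km/s.
Circular speed at r₂: v₂ = √(μ/r₂) = 12.0402 km/s.
Transfer-orbit speed at r₂: v_a = √[μ(2/r₂ − 1/a_t)] = 6.14752 km/s.
Second burn Δv₂ = |v₂ − v_a| = 5.893 km/s.
Δv = Δv₁ + Δv₂ = 9.915 + 5.893 = 15.81 km/s.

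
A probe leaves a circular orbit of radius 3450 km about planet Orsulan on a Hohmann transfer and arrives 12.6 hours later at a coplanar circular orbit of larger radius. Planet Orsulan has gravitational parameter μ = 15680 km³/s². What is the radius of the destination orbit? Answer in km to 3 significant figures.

Transfer time t = 12.6 hours = 45360 s, and t = π√(a_t³/μ).
So a_t = (μ t²/π²)^(1/3) = (15680 × (45360)² / π²)^(1/3) = 14841 km.
Since a_t = (r₁ + r₂)/2, r₂ = 2a_t − r₁ = 2×14841 − 3450 = 26232 km.

r₂ = 26200 km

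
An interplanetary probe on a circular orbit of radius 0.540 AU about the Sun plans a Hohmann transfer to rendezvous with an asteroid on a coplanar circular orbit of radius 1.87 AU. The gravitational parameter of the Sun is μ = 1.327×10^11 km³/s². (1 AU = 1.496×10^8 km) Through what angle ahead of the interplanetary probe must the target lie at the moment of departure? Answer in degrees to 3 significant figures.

φ = 86.9°

In km: r₁ = 0.540 × 1.496×10^8 = 8.0784×10^7 km; r₂ = 1.87 × 1.496×10^8 = 2.79752×10^8 km.
Semi-major axis of the transfer orbit: a_t = (8.0784×10^7 + 2.79752×10^8)/2 = 1.80268×10^8 km.
Transfer time t = π√(a_t³/μ) = 2.087×10^7 s.
The target's mean motion on its circular orbit is ω₂ = √(μ/r₂³) = 7.785×10^-8 rad/s.
Angle swept by the target during transfer: ω₂·t = 1.625 rad = 93.11°.
The interplanetary probe traverses 180° on the transfer ellipse, so the target must lead by 180° − 93.11° = 86.9°.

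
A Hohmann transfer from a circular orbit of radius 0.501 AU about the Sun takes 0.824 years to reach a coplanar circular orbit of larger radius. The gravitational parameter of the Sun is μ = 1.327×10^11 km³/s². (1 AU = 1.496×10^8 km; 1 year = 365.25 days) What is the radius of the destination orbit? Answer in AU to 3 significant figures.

In km: r₁ = 0.501 × 1.496×10^8 = 7.49496×10^7 km.
Transfer time t = 0.824 years × 365.25 × 86400 s = 2.60034624×10^7 s, and t = π√(a_t³/μ).
So a_t = (μ t²/π²)^(1/3) = (1.327×10^11 × (2.60034624×10^7)² / π²)^(1/3) = 2.0871×10^8 km.
Since a_t = (r₁ + r₂)/2, r₂ = 2a_t − r₁ = 2×2.0871×10^8 − 7.49496×10^7 = 3.424704×10^8 km.
In AU: r₂ = 3.424704×10^8 / 1.496×10^8 = 2.29 AU.

r₂ = 2.29 AU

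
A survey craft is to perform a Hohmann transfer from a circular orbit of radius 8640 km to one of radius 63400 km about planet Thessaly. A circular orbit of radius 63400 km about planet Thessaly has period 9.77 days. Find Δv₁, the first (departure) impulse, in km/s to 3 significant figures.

Δv₁ = 0.418 km/s

From Kepler's third law T² = 4π²r³/μ at r = 63400 km, T = 9.77 days = 9.77 × 86400 s = 8.44128×10^5 s: μ = 4π²r³/T² = 14119.2 km³/s².
Semi-major axis of the transfer orbit: a_t = (8640 + 63400)/2 = 36020 km.
On the circular orbit at r = 8640 km, v_c = √(μ/r) = 1.27835 km/s.
Transfer-orbit speed at the same r (vis-viva, a = a_t): v_t = √[μ(2/r − 1/a_t)] = 1.69598 km/s.
Δv₁ = |v_t − v_c| = |1.69598 − 1.27835| = 0.4176 km/s.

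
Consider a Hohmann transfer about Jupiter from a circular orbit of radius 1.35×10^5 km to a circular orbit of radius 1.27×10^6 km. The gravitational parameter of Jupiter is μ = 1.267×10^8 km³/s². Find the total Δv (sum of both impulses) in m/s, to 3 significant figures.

Semi-major axis of the transfer orbit: a_t = (1.350×10^5 + 1.270×10^6)/2 = 7.025×10^5 km.
At r₁ the circular-orbit speed is v₁ = √(μ/r₁) = 30.635 km/s.
Transfer-orbit speed at r₁ (v² = μ(2/r − 1/a)): v_p = √[μ(2/r₁ − 1/a_t)] = 41.191 km/s.
First burn Δv₁ = |v_p − v₁| = 10.56 km/s.
Circular speed at r₂: v₂ = √(μ/r₂) = 9.9882 km/s.
Transfer-orbit speed at r₂: v_a = √[μ(2/r₂ − 1/a_t)] = 4.3785 km/s.
Second burn Δv₂ = |v₂ − v_a| = 5.610 km/s.
Total Δv = Δv₁ + Δv₂ = 16.17 km/s.

Δv = 16200 m/s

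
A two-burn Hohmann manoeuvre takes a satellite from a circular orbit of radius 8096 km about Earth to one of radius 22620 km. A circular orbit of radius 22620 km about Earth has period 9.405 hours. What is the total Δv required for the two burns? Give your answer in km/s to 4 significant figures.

From Kepler's third law T² = 4π²r³/μ at r = 22620 km, T = 9.405 hours = 9.405 × 3600 s = 33858 s: μ = 4π²r³/T² = 3.98579×10^5 km³/s².
Transfer-ellipse semi-major axis a_t = (r₁ + r₂)/2 = (8096 + 22620)/2 = 15358 km.
At r₁ the circular-orbit speed is v₁ = √(μ/r₁) = 7.0165 km/s.
Transfer-orbit speed at r₁ (vis-viva equation): v_p = √[μ(2/r₁ − 1/a_t)] = 8.5153 km/s.
First burn Δv₁ = |v_p − v₁| = 1.499 km/s.
At r₂, v₂ = √(μ/r₂) = 4.198 km/s.
Transfer-orbit speed at r₂: v_a = √[μ(2/r₂ − 1/a_t)] = 3.048 km/s.
Second burn Δv₂ = |v₂ − v_a| = 1.150 km/s.
Δv = Δv₁ + Δv₂ = 1.499 + 1.150 = 2.649 km/s.

Δv = 2.649 km/s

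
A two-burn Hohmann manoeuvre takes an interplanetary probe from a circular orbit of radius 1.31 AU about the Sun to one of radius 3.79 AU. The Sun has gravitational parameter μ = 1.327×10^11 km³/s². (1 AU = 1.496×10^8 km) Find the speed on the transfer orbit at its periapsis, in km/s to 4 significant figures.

v = 31.72 km/s

In km: r₁ = 1.31 × 1.496×10^8 = 1.95976×10^8 km; r₂ = 3.79 × 1.496×10^8 = 5.66984×10^8 km.
The Hohmann ellipse has a_t = (r₁ + r₂)/2 = 3.8148×10^8 km.
The periapsis of the transfer ellipse is at r = 1.95976×10^8 km.
From the vis-viva equation, v = √[μ(2/r − 1/a_t)] = 31.72 km/s.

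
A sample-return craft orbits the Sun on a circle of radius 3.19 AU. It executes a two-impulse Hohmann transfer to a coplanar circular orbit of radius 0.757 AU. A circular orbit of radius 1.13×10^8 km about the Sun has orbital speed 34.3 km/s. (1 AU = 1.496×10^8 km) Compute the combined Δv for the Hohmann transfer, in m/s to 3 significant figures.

Δv = 15700 m/s

From the circular-orbit relation v² = μ/r at r = 1.13×10^8 km: μ = v²r = (34.3)² × 1.13×10^8 = 1.32943×10^11 km³/s².
In km: r₁ = 3.19 × 1.496×10^8 = 4.77224×10^8 km; r₂ = 0.757 × 1.496×10^8 = 1.132472×10^8 km.
Transfer-ellipse semi-major axis a_t = (r₁ + r₂)/2 = (4.77224×10^8 + 1.132472×10^8)/2 = 2.952356×10^8 km.
At r₁ the circular-orbit speed is v₁ = √(μ/r₁) = 16.6906 km/s.
On the transfer ellipse at r₁, vis-viva gives v_a = √[μ(2/r₁ − 1/a_t)] = 10.3372 km/s.
First burn Δv₁ = |v_a − v₁| = 6.353 km/s.
At r₂, v₂ = √(μ/r₂) = 34.263 km/s.
Transfer-orbit speed at r₂: v_p = √[μ(2/r₂ − 1/a_t)] = 43.561 km/s.
Second burn Δv₂ = |v₂ − v_p| = 9.298 km/s.
Δv = Δv₁ + Δv₂ = 6.353 + 9.298 = 15.65 km/s.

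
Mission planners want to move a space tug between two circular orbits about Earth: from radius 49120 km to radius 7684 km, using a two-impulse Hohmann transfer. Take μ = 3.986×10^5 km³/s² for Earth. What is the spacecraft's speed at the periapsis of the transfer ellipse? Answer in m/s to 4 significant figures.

v = 9472 m/s

Semi-major axis of the transfer orbit: a_t = (49120 + 7684)/2 = 28402 km.
At periapsis, r = 7684 km.
Vis-viva: v = √[μ(2/r − 1/a_t)] = √[3.986×10^5 × (2/7684 − 1/28402)] = 9.472 km/s.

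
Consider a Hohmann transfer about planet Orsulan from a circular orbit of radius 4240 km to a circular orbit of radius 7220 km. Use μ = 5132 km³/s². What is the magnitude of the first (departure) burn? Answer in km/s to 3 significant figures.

Semi-major axis of the transfer orbit: a_t = (4240 + 7220)/2 = 5730 km.
Circular speed at r = 4240 km: v_c = √(μ/r) = 1.1002 km/s.
Vis-viva on the transfer ellipse at r = 4240 km gives v_t = √[μ(2/r − 1/a_t)] = 1.2350 km/s.
Δv₁ = |v_t − v_c| = |1.2350 − 1.1002| = 0.1348 km/s.

Δv₁ = 0.135 km/s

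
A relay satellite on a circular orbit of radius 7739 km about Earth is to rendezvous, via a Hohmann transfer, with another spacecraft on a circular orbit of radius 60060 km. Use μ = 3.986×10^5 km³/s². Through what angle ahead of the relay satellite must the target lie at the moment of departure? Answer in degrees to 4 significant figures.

Semi-major axis of the transfer orbit: a_t = (7739 + 60060)/2 = 33899.5 km.
The half-period of the transfer ellipse is t = π√(a_t³/μ) = 31060 s.
Target angular speed ω₂ = √(μ/r₂³) = 4.289×10^-5 rad/s.
Angle swept by the target during transfer: ω₂·t = 1.3322 rad = 76.33°.
Arrival is 180° from departure on the ellipse, so φ = 180° − 76.33° = 103.7°.

φ = 103.7°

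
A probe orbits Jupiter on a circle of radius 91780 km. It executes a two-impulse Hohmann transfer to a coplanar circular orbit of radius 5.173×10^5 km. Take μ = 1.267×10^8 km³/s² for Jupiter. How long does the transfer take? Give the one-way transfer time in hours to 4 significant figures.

The Hohmann ellipse has a_t = (r₁ + r₂)/2 = 3.0454×10^5 km.
Half the transfer-orbit period gives t = π√(a_t³/μ) = 46910 s.
Converting: 46910 s ÷ 3600 s/hour = 13.03 hours.

t = 13.03 hours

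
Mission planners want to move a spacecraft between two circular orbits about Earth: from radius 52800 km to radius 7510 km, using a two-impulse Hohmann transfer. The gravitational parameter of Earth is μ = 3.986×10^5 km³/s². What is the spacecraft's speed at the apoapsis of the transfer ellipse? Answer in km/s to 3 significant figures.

Transfer-ellipse semi-major axis a_t = (r₁ + r₂)/2 = (52800 + 7510)/2 = 30155 km.
The apoapsis of the transfer ellipse is at r = 52800 km.
From the vis-viva equation, v = √[μ(2/r − 1/a_t)] = 1.371 km/s.

v = 1.37 km/s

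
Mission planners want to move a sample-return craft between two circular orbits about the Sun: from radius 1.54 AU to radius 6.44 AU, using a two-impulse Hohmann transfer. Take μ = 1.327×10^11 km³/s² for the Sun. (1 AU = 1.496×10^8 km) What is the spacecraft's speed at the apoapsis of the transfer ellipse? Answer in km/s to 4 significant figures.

v = 7.291 km/s

In km: r₁ = 1.54 × 1.496×10^8 = 2.30384×10^8 km; r₂ = 6.44 × 1.496×10^8 = 9.63424×10^8 km.
Semi-major axis of the transfer orbit: a_t = (2.30384×10^8 + 9.63424×10^8)/2 = 5.96904×10^8 km.
At apoapsis, r = 9.63424×10^8 km.
From the vis-viva equation, v = √[μ(2/r − 1/a_t)] = 7.291 km/s.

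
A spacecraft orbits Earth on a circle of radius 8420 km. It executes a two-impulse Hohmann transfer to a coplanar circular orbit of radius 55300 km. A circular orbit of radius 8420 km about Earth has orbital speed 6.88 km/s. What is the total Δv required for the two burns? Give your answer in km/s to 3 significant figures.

From the circular-orbit relation v² = μ/r at r = 8420 km: μ = v²r = (6.88)² × 8420 = 3.98556×10^5 km³/s².
Semi-major axis of the transfer orbit: a_t = (8420 + 55300)/2 = 31860 km.
At r₁ the circular-orbit speed is v₁ = √(μ/r₁) = 6.880 km/s.
On the transfer ellipse at r₁, v² = μ(2/r − 1/a) gives v_p = √[μ(2/r₁ − 1/a_t)] = 9.064 km/s.
First burn Δv₁ = |v_p − v₁| = 2.184 km/s.
Circular speed at r₂: v₂ = √(μ/r₂) = 2.685 km/s.
Transfer-orbit speed at r₂: v_a = √[μ(2/r₂ − 1/a_t)] = 1.380 km/s.
Second burn Δv₂ = |v₂ − v_a| = 1.305 km/s.
Δv = Δv₁ + Δv₂ = 2.184 + 1.305 = 3.489 km/s.

Δv = 3.49 km/s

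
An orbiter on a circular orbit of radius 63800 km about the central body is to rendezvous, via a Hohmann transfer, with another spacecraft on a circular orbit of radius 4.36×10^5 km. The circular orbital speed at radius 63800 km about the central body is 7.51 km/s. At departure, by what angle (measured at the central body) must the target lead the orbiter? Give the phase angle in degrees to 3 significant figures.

From the circular-orbit relation v² = μ/r at r = 63800 km: μ = v²r = (7.51)² × 63800 = 3.59833×10^6 km³/s².
Transfer-ellipse semi-major axis a_t = (r₁ + r₂)/2 = (63800 + 4.360×10^5)/2 = 2.499×10^5 km.
The half-period of the transfer ellipse is t = π√(a_t³/μ) = 2.0689×10^5 s.
The target's mean motion on its circular orbit is ω₂ = √(μ/r₂³) = 6.5890×10^-6 rad/s.
Angle swept by the target during transfer: ω₂·t = 1.3632 rad = 78.11°.
Arrival is 180° from departure on the ellipse, so φ = 180° − 78.11° = 102°.

φ = 102°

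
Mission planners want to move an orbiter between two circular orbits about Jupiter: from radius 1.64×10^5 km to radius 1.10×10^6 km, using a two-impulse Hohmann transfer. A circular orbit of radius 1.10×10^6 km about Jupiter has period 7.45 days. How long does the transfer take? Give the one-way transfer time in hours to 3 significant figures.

t = 38.9 hours

From Kepler's third law T² = 4π²r³/μ at r = 1.10×10^6 km, T = 7.45 days = 7.45 × 86400 s = 6.4368×10^5 s: μ = 4π²r³/T² = 1.26823×10^8 km³/s².
Semi-major axis of the transfer orbit: a_t = (1.640×10^5 + 1.100×10^6)/2 = 6.320×10^5 km.
Transfer time t = π√(a_t³/μ) = π√((6.320×10^5)³ / 1.26823×10^8) = 1.402×10^5 s.
Converting: 1.402×10^5 s ÷ 3600 s/hour = 38.9 hours.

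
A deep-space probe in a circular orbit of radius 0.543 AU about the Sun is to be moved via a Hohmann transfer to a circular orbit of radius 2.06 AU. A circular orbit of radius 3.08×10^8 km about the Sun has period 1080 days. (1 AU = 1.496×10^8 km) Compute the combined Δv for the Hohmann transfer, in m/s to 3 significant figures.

Δv = 17800 m/s

From Kepler's third law T² = 4π²r³/μ at r = 3.08×10^8 km, T = 1080 days = 1080 × 86400 s = 9.3312×10^7 s: μ = 4π²r³/T² = 1.32476×10^11 km³/s².
In km: r₁ = 0.543 × 1.496×10^8 = 8.12328×10^7 km; r₂ = 2.06 × 1.496×10^8 = 3.08176×10^8 km.
The Hohmann ellipse has a_t = (r₁ + r₂)/2 = 1.947044×10^8 km.
Circular speed at r₁: v₁ = √(μ/r₁) = √(1.32476×10^11/8.12328×10^7) = 40.383 km/s.
Transfer-orbit speed at r₁ (vis-viva): v_p = √[μ(2/r₁ − 1/a_t)] = 50.806 km/s.
First burn Δv₁ = |v_p − v₁| = 10.42 km/s.
Circular speed at r₂: v₂ = √(μ/r₂) = 20.733 km/s.
Transfer-orbit speed at r₂: v_a = √[μ(2/r₂ − 1/a_t)] = 13.392 km/s.
Second burn Δv₂ = |v₂ − v_a| = 7.341 km/s.
Δv = Δv₁ + Δv₂ = 10.42 + 7.341 = 17.76 km/s.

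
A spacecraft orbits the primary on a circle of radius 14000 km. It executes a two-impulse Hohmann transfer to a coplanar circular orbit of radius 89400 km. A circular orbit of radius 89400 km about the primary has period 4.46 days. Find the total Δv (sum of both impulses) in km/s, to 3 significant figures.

From Kepler's third law T² = 4π²r³/μ at r = 89400 km, T = 4.46 days = 4.46 × 86400 s = 3.85344×10^5 s: μ = 4π²r³/T² = 1.89966×10^5 km³/s².
The Hohmann ellipse has a_t = (r₁ + r₂)/2 = 51700 km.
Circular speed at r₁: v₁ = √(μ/r₁) = √(1.89966×10^5/14000) = 3.684 km/s.
Transfer-orbit speed at r₁ (vis-viva equation): v_p = √[μ(2/r₁ − 1/a_t)] = 4.844 km/s.
First burn Δv₁ = |v_p − v₁| = 1.160 km/s.
At r₂, v₂ = √(μ/r₂) = 1.4577 km/s.
Transfer-orbit speed at r₂: v_a = √[μ(2/r₂ − 1/a_t)] = 0.75856 km/s.
Second burn Δv₂ = |v₂ − v_a| = 0.6991 km/s.
Δv = Δv₁ + Δv₂ = 1.160 + 0.6991 = 1.859 km/s.

Δv = 1.86 km/s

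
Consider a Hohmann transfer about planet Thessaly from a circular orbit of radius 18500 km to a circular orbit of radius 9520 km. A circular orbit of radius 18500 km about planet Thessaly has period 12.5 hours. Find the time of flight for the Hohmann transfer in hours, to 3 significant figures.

t = 4.12 hours

From Kepler's third law T² = 4π²r³/μ at r = 18500 km, T = 12.5 hours = 12.5 × 3600 s = 45000 s: μ = 4π²r³/T² = 1.23438×10^5 km³/s².
Semi-major axis of the transfer orbit: a_t = (18500 + 9520)/2 = 14010 km.
Transfer time t = π√(a_t³/μ) = π√((14010)³ / 1.23438×10^5) = 14830 s.
Converting: 14830 s ÷ 3600 s/hour = 4.12 hours.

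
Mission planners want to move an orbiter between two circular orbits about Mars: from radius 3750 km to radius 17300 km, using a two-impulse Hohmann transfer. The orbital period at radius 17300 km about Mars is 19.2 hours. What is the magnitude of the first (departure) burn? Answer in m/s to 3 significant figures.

From Kepler's third law T² = 4π²r³/μ at r = 17300 km, T = 19.2 hours = 19.2 × 3600 s = 69120 s: μ = 4π²r³/T² = 42784.9 km³/s².
Transfer-ellipse semi-major axis a_t = (r₁ + r₂)/2 = (3750 + 17300)/2 = 10525 km.
On the circular orbit at r = 3750 km, v_c = √(μ/r) = 3.37777 km/s.
Transfer-orbit speed at the same r (vis-viva, a = a_t): v_t = √[μ(2/r − 1/a_t)] = 4.33054 km/s.
Δv₁ = |v_t − v_c| = |4.33054 − 3.37777| = 0.9528 km/s.

Δv₁ = 953 m/s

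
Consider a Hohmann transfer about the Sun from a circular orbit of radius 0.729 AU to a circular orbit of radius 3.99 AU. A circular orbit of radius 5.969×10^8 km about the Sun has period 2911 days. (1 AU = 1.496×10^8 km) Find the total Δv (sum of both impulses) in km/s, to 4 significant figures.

Δv = 17.10 km/s

From Kepler's third law T² = 4π²r³/μ at r = 5.969×10^8 km, T = 2911 days = 2911 × 86400 s = 2.515104×10^8 s: μ = 4π²r³/T² = 1.32725×10^11 km³/s².
In km: r₁ = 0.729 × 1.496×10^8 = 1.090584×10^8 km; r₂ = 3.99 × 1.496×10^8 = 5.96904×10^8 km.
Semi-major axis of the transfer orbit: a_t = (1.090584×10^8 + 5.96904×10^8)/2 = 3.529812×10^8 km.
At r₁ the circular-orbit speed is v₁ = √(μ/r₁) = 34.89 km/s.
On the transfer ellipse at r₁, v² = μ(2/r − 1/a) gives v_p = √[μ(2/r₁ − 1/a_t)] = 45.37 km/s.
First burn Δv₁ = |v_p − v₁| = 10.48 km/s.
Circular speed at r₂: v₂ = √(μ/r₂) = 14.9116 km/s.
Transfer-orbit speed at r₂: v_a = √[μ(2/r₂ − 1/a_t)] = 8.28854 km/s.
Second burn Δv₂ = |v₂ − v_a| = 6.623 km/s.
Δv = Δv₁ + Δv₂ = 10.48 + 6.623 = 17.10 km/s.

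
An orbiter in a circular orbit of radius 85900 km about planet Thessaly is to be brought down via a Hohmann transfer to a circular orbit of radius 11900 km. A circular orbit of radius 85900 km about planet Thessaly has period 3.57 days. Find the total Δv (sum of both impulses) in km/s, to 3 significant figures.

Δv = 2.42 km/s

From Kepler's third law T² = 4π²r³/μ at r = 85900 km, T = 3.57 days = 3.57 × 86400 s = 3.08448×10^5 s: μ = 4π²r³/T² = 2.63012×10^5 km³/s².
Transfer-ellipse semi-major axis a_t = (r₁ + r₂)/2 = (85900 + 11900)/2 = 48900 km.
At r₁ the circular-orbit speed is v₁ = √(μ/r₁) = 1.74981 km/s.
On the transfer ellipse at r₁, v² = μ(2/r − 1/a) gives v_a = √[μ(2/r₁ − 1/a_t)] = 0.863197 km/s.
First burn Δv₁ = |v_a − v₁| = 0.88661 km/s.
Circular speed at r₂: v₂ = √(μ/r₂) = 4.7013 km/s.
Transfer-orbit speed at r₂: v_p = √[μ(2/r₂ − 1/a_t)] = 6.2310 km/s.
Second burn Δv₂ = |v₂ − v_p| = 1.5297 km/s.
Total Δv = Δv₁ + Δv₂ = 2.416 km/s.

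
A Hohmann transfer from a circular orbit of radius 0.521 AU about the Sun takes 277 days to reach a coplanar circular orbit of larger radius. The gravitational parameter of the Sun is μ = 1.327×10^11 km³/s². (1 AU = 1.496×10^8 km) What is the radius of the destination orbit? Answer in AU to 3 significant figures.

In km: r₁ = 0.521 × 1.496×10^8 = 7.79416×10^7 km.
Transfer time t = 277 days = 2.39328×10^7 s, and t = π√(a_t³/μ).
So a_t = (μ t²/π²)^(1/3) = (1.327×10^11 × (2.39328×10^7)² / π²)^(1/3) = 1.9748×10^8 km.
Since a_t = (r₁ + r₂)/2, r₂ = 2a_t − r₁ = 2×1.9748×10^8 − 7.79416×10^7 = 3.170184×10^8 km.
In AU: r₂ = 3.170184×10^8 / 1.496×10^8 = 2.12 AU.

r₂ = 2.12 AU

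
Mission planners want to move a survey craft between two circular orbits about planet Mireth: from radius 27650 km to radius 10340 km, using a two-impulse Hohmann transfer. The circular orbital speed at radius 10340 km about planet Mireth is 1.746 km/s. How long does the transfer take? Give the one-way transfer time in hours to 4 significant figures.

From the circular-orbit relation v² = μ/r at r = 10340 km: μ = v²r = (1.746)² × 10340 = 31521.7 km³/s².
Semi-major axis of the transfer orbit: a_t = (27650 + 10340)/2 = 18995 km.
Transfer time t = π√(a_t³/μ) = π√((18995)³ / 31521.7) = 46320 s.
Converting: 46320 s ÷ 3600 s/hour = 12.87 hours.

t = 12.87 hours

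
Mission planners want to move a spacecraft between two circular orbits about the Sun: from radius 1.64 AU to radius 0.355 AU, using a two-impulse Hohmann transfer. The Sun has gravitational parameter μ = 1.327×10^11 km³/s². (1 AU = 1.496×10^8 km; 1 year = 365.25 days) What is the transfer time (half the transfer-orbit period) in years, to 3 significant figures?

In km: r₁ = 1.64 × 1.496×10^8 = 2.45344×10^8 km; r₂ = 0.355 × 1.496×10^8 = 5.3108×10^7 km.
Transfer-ellipse semi-major axis a_t = (r₁ + r₂)/2 = (2.45344×10^8 + 5.3108×10^7)/2 = 1.49226×10^8 km.
Half the transfer-orbit period gives t = π√(a_t³/μ) = 1.572×10^7 s.
Converting: 1.572×10^7 s ÷ 3.15576×10^7 s/year (365.25 × 86400) = 0.498 years.

t = 0.498 years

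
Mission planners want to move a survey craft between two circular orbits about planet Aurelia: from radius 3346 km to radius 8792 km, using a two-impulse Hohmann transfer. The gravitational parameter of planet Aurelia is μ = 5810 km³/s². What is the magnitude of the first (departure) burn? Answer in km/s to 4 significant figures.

Δv₁ = 0.2683 km/s

The Hohmann ellipse has a_t = (r₁ + r₂)/2 = 6069 km.
Circular speed at r = 3346 km: v_c = √(μ/r) = 1.3177 km/s.
Vis-viva on the transfer ellipse at r = 3346 km gives v_t = √[μ(2/r − 1/a_t)] = 1.5860 km/s.
Δv₁ = |v_t − v_c| = |1.5860 − 1.3177| = 0.2683 km/s.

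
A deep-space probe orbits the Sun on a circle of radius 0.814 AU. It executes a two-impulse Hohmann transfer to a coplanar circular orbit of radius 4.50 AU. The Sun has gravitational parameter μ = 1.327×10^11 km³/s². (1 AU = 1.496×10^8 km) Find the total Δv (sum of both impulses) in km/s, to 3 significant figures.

In km: r₁ = 0.814 × 1.496×10^8 = 1.217744×10^8 km; r₂ = 4.50 × 1.496×10^8 = 6.732×10^8 km.
The Hohmann ellipse has a_t = (r₁ + r₂)/2 = 3.974872×10^8 km.
At r₁ the circular-orbit speed is v₁ = √(μ/r₁) = 33.011 km/s.
On the transfer ellipse at r₁, v² = μ(2/r − 1/a) gives v_p = √[μ(2/r₁ − 1/a_t)] = 42.960 km/s.
First burn Δv₁ = |v_p − v₁| = 9.949 km/s.
Circular speed at r₂: v₂ = √(μ/r₂) = 14.04 km/s.
Transfer-orbit speed at r₂: v_a = √[μ(2/r₂ − 1/a_t)] = 7.771 km/s.
Second burn Δv₂ = |v₂ − v_a| = 6.269 km/s.
Total Δv = Δv₁ + Δv₂ = 16.22 km/s.

Δv = 16.2 km/s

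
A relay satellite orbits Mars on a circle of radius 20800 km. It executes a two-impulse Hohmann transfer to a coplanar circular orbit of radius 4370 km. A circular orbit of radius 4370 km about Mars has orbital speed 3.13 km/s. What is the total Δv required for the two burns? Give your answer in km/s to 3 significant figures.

Δv = 1.48 km/s

From the circular-orbit relation v² = μ/r at r = 4370 km: μ = v²r = (3.13)² × 4370 = 42812.5 km³/s².
Transfer-ellipse semi-major axis a_t = (r₁ + r₂)/2 = (20800 + 4370)/2 = 12585 km.
Circular speed at r₁: v₁ = √(μ/r₁) = √(42812.5/20800) = 1.4347 km/s.
On the transfer ellipse at r₁, v² = μ(2/r − 1/a) gives v_a = √[μ(2/r₁ − 1/a_t)] = 0.84541 km/s.
First burn Δv₁ = |v_a − v₁| = 0.5893 km/s.
Circular speed at r₂: v₂ = √(μ/r₂) = 3.1300 km/s.
Transfer-orbit speed at r₂: v_p = √[μ(2/r₂ − 1/a_t)] = 4.0239 km/s.
Second burn Δv₂ = |v₂ − v_p| = 0.8939 km/s.
Δv = Δv₁ + Δv₂ = 0.5893 + 0.8939 = 1.483 km/s.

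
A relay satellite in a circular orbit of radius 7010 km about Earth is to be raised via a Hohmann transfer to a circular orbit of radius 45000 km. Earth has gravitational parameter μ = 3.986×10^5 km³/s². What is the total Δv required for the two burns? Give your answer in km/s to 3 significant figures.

Δv = 3.81 km/s

Semi-major axis of the transfer orbit: a_t = (7010 + 45000)/2 = 26005 km.
Circular speed at r₁: v₁ = √(μ/r₁) = √(3.986×10^5/7010) = 7.5407 km/s.
Transfer-orbit speed at r₁ (vis-viva equation): v_p = √[μ(2/r₁ − 1/a_t)] = 9.9194 km/s.
First burn Δv₁ = |v_p − v₁| = 2.379 km/s.
Circular speed at r₂: v₂ = √(μ/r₂) = 2.976 km/s.
Transfer-orbit speed at r₂: v_a = √[μ(2/r₂ − 1/a_t)] = 1.545 km/s.
Second burn Δv₂ = |v₂ − v_a| = 1.431 km/s.
Δv = Δv₁ + Δv₂ = 2.379 + 1.431 = 3.810 km/s.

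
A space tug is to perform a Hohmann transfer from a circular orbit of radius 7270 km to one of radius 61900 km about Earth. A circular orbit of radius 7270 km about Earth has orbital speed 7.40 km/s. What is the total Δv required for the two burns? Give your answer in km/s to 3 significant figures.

From the circular-orbit relation v² = μ/r at r = 7270 km: μ = v²r = (7.40)² × 7270 = 3.98105×10^5 km³/s².
The Hohmann ellipse has a_t = (r₁ + r₂)/2 = 34585 km.
Circular speed at r₁: v₁ = √(μ/r₁) = √(3.98105×10^5/7270) = 7.400 km/s.
Transfer-orbit speed at r₁ (v² = μ(2/r − 1/a)): v_p = √[μ(2/r₁ − 1/a_t)] = 9.900 km/s.
First burn Δv₁ = |v_p − v₁| = 2.500 km/s.
Circular speed at r₂: v₂ = √(μ/r₂) = 2.536 km/s.
Transfer-orbit speed at r₂: v_a = √[μ(2/r₂ − 1/a_t)] = 1.163 km/s.
Second burn Δv₂ = |v₂ − v_a| = 1.373 km/s.
Total Δv = Δv₁ + Δv₂ = 3.873 km/s.

Δv = 3.87 km/s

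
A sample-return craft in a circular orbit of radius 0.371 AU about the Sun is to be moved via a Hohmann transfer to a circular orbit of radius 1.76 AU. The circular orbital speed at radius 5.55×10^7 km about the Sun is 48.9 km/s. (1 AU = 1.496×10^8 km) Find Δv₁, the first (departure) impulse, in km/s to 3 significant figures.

From the circular-orbit relation v² = μ/r at r = 5.55×10^7 km: μ = v²r = (48.9)² × 5.55×10^7 = 1.32712×10^11 km³/s².
In km: r₁ = 0.371 × 1.496×10^8 = 5.55016×10^7 km; r₂ = 1.76 × 1.496×10^8 = 2.63296×10^8 km.
Semi-major axis of the transfer orbit: a_t = (5.55016×10^7 + 2.63296×10^8)/2 = 1.593988×10^8 km.
On the circular orbit at r = 5.55016×10^7 km, v_c = √(μ/r) = 48.90 km/s.
Transfer-orbit speed at the same r (vis-viva, a = a_t): v_t = √[μ(2/r − 1/a_t)] = 62.85 km/s.
Δv₁ = |v_t − v_c| = |62.85 − 48.90| = 13.95 km/s.

Δv₁ = 13.9 km/s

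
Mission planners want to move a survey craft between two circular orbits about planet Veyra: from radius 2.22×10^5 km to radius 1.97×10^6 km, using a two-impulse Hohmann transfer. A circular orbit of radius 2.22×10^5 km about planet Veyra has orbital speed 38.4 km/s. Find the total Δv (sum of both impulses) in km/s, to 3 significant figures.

From the circular-orbit relation v² = μ/r at r = 2.22×10^5 km: μ = v²r = (38.4)² × 2.22×10^5 = 3.27352×10^8 km³/s².
The Hohmann ellipse has a_t = (r₁ + r₂)/2 = 1.096×10^6 km.
At r₁ the circular-orbit speed is v₁ = √(μ/r₁) = 38.40 km/s.
On the transfer ellipse at r₁, vis-viva gives v_p = √[μ(2/r₁ − 1/a_t)] = 51.48 km/s.
First burn Δv₁ = |v_p − v₁| = 13.08 km/s.
Circular speed at r₂: v₂ = √(μ/r₂) = 12.891 km/s.
Transfer-orbit speed at r₂: v_a = √[μ(2/r₂ − 1/a_t)] = 5.8016 km/s.
Second burn Δv₂ = |v₂ − v_a| = 7.089 km/s.
Total Δv = Δv₁ + Δv₂ = 20.17 km/s.

Δv = 20.2 km/s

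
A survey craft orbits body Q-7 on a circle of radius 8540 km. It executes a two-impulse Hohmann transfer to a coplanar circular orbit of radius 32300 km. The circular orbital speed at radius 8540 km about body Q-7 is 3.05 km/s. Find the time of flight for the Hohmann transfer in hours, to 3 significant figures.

From the circular-orbit relation v² = μ/r at r = 8540 km: μ = v²r = (3.05)² × 8540 = 79443.3 km³/s².
Semi-major axis of the transfer orbit: a_t = (8540 + 32300)/2 = 20420 km.
By Kepler's third law the transfer-orbit period is T = 2π√(a_t³/μ), so t = T/2 = 32520 s.
Converting: 32520 s ÷ 3600 s/hour = 9.03 hours.

t = 9.03 hours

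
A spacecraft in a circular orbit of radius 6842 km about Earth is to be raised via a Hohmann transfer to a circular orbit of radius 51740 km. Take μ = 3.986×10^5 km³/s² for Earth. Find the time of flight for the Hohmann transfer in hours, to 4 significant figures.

t = 6.929 hours

The Hohmann ellipse has a_t = (r₁ + r₂)/2 = 29291 km.
Half the transfer-orbit period gives t = π√(a_t³/μ) = 24945 s.
Converting: 24945 s ÷ 3600 s/hour = 6.929 hours.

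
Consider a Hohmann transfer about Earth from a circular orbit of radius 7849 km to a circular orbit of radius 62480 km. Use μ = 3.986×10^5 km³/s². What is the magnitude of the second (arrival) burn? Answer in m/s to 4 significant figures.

Transfer-ellipse semi-major axis a_t = (r₁ + r₂)/2 = (7849 + 62480)/2 = 35164.5 km.
Circular speed at r = 62480 km: v_c = √(μ/r) = 2.52580 km/s.
Transfer-orbit speed at the same r (vis-viva, a = a_t): v_t = √[μ(2/r − 1/a_t)] = 1.19331 km/s.
Δv₂ = |v_t − v_c| = |1.19331 − 2.52580| = 1.332 km/s.

Δv₂ = 1332 m/s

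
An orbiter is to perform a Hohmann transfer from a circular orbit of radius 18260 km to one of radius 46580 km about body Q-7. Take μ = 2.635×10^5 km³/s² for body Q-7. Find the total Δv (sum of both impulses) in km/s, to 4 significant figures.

Δv = 1.348 km/s

Transfer-ellipse semi-major axis a_t = (r₁ + r₂)/2 = (18260 + 46580)/2 = 32420 km.
At r₁ the circular-orbit speed is v₁ = √(μ/r₁) = 3.79874 km/s.
On the transfer ellipse at r₁, v² = μ(2/r − 1/a) gives v_p = √[μ(2/r₁ − 1/a_t)] = 4.55337 km/s.
First burn Δv₁ = |v_p − v₁| = 0.7546 km/s.
At r₂, v₂ = √(μ/r₂) = 2.3784 km/s.
Transfer-orbit speed at r₂: v_a = √[μ(2/r₂ − 1/a_t)] = 1.7850 km/s.
Second burn Δv₂ = |v₂ − v_a| = 0.5934 km/s.
Δv = Δv₁ + Δv₂ = 0.7546 + 0.5934 = 1.348 km/s.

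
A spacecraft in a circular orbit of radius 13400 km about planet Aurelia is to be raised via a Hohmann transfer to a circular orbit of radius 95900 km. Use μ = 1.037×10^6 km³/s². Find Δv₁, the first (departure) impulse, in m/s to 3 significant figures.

Semi-major axis of the transfer orbit: a_t = (13400 + 95900)/2 = 54650 km.
On the circular orbit at r = 13400 km, v_c = √(μ/r) = 8.7970 km/s.
Vis-viva on the transfer ellipse at r = 13400 km gives v_t = √[μ(2/r − 1/a_t)] = 11.653 km/s.
Δv₁ = |v_t − v_c| = |11.653 − 8.7970| = 2.856 km/s.

Δv₁ = 2860 m/s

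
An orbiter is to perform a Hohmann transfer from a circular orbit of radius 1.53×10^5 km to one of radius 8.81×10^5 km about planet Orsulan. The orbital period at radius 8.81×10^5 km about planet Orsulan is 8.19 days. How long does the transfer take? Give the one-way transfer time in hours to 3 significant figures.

From Kepler's third law T² = 4π²r³/μ at r = 8.81×10^5 km, T = 8.19 days = 8.19 × 86400 s = 7.07616×10^5 s: μ = 4π²r³/T² = 5.39128×10^7 km³/s².
The Hohmann ellipse has a_t = (r₁ + r₂)/2 = 5.170×10^5 km.
By Kepler's third law the transfer-orbit period is T = 2π√(a_t³/μ), so t = T/2 = 1.591×10^5 s.
Converting: 1.591×10^5 s ÷ 3600 s/hour = 44.2 hours.

t = 44.2 hours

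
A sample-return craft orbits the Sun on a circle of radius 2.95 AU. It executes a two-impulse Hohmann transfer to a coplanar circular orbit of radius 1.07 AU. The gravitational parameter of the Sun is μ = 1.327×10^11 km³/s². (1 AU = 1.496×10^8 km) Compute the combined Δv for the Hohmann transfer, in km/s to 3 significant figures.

In km: r₁ = 2.95 × 1.496×10^8 = 4.4132×10^8 km; r₂ = 1.07 × 1.496×10^8 = 1.60072×10^8 km.
Transfer-ellipse semi-major axis a_t = (r₁ + r₂)/2 = (4.4132×10^8 + 1.60072×10^8)/2 = 3.00696×10^8 km.
Circular speed at r₁: v₁ = √(μ/r₁) = √(1.327×10^11/4.4132×10^8) = 17.3404 km/s.
Transfer-orbit speed at r₁ (vis-viva): v_a = √[μ(2/r₁ − 1/a_t)] = 12.6518 km/s.
First burn Δv₁ = |v_a − v₁| = 4.689 km/s.
Circular speed at r₂: v₂ = √(μ/r₂) = 28.792 km/s.
Transfer-orbit speed at r₂: v_p = √[μ(2/r₂ − 1/a_t)] = 34.881 km/s.
Second burn Δv₂ = |v₂ − v_p| = 6.089 km/s.
Δv = Δv₁ + Δv₂ = 4.689 + 6.089 = 10.78 km/s.

Δv = 10.8 km/s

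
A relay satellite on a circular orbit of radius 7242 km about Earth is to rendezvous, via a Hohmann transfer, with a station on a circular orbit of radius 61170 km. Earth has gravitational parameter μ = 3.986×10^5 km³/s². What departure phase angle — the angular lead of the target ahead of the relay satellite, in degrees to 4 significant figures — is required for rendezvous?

φ = 104.7°

Semi-major axis of the transfer orbit: a_t = (7242 + 61170)/2 = 34206 km.
The half-period of the transfer ellipse is t = π√(a_t³/μ) = 31480 s.
Target angular speed ω₂ = √(μ/r₂³) = 4.173×10^-5 rad/s.
Angle swept by the target during transfer: ω₂·t = 1.3137 rad = 75.27°.
Arrival is 180° from departure on the ellipse, so φ = 180° − 75.27° = 104.7°.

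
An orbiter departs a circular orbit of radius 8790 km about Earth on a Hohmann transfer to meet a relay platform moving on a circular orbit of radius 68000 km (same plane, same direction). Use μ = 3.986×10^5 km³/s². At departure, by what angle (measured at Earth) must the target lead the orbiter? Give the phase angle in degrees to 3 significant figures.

Semi-major axis of the transfer orbit: a_t = (8790 + 68000)/2 = 38395 km.
Transfer time t = π√(a_t³/μ) = 37440 s.
The target's mean motion on its circular orbit is ω₂ = √(μ/r₂³) = 3.560×10^-5 rad/s.
Angle swept by the target during transfer: ω₂·t = 1.3329 rad = 76.37°.
The orbiter traverses 180° on the transfer ellipse, so the target must lead by 180° − 76.37° = 104°.

φ = 104°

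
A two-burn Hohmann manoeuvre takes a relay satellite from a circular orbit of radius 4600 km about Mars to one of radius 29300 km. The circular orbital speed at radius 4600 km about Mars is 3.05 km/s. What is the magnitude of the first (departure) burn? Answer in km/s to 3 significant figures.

Δv₁ = 0.960 km/s

From the circular-orbit relation v² = μ/r at r = 4600 km: μ = v²r = (3.05)² × 4600 = 42791.5 km³/s².
Transfer-ellipse semi-major axis a_t = (r₁ + r₂)/2 = (4600 + 29300)/2 = 16950 km.
On the circular orbit at r = 4600 km, v_c = √(μ/r) = 3.050 km/s.
Vis-viva on the transfer ellipse at r = 4600 km gives v_t = √[μ(2/r − 1/a_t)] = 4.010 km/s.
Δv₁ = |v_t − v_c| = |4.010 − 3.050| = 0.9600 km/s.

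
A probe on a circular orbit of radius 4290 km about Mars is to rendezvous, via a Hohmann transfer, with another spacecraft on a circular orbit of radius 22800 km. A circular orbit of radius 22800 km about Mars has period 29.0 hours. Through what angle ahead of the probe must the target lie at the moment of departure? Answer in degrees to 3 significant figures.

From Kepler's third law T² = 4π²r³/μ at r = 22800 km, T = 29.0 hours = 29.0 × 3600 s = 1.044×10^5 s: μ = 4π²r³/T² = 42930.2 km³/s².
Transfer-ellipse semi-major axis a_t = (r₁ + r₂)/2 = (4290 + 22800)/2 = 13545 km.
The half-period of the transfer ellipse is t = π√(a_t³/μ) = 23902 s.
Target angular speed ω₂ = √(μ/r₂³) = 6.0184×10^-5 rad/s.
Angle swept by the target during transfer: ω₂·t = 1.4385 rad = 82.42°.
Arrival is 180° from departure on the ellipse, so φ = 180° − 82.42° = 97.6°.

φ = 97.6°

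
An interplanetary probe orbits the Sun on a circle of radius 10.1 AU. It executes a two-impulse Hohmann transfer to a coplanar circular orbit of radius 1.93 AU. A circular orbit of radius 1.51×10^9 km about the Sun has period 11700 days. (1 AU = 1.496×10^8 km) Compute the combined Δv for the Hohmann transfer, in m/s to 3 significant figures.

Δv = 10400 m/s

From Kepler's third law T² = 4π²r³/μ at r = 1.51×10^9 km, T = 11700 days = 11700 × 86400 s = 1.01088×10^9 s: μ = 4π²r³/T² = 1.33012×10^11 km³/s².
In km: r₁ = 10.1 × 1.496×10^8 = 1.51096×10^9 km; r₂ = 1.93 × 1.496×10^8 = 2.88728×10^8 km.
Semi-major axis of the transfer orbit: a_t = (1.51096×10^9 + 2.88728×10^8)/2 = 8.99844×10^8 km.
Circular speed at r₁: v₁ = √(μ/r₁) = √(1.33012×10^11/1.51096×10^9) = 9.383 km/s.
Transfer-orbit speed at r₁ (v² = μ(2/r − 1/a)): v_a = √[μ(2/r₁ − 1/a_t)] = 5.315 km/s.
First burn Δv₁ = |v_a − v₁| = 4.068 km/s.
At r₂, v₂ = √(μ/r₂) = 21.464 km/s.
Transfer-orbit speed at r₂: v_p = √[μ(2/r₂ − 1/a_t)] = 27.813 km/s.
Second burn Δv₂ = |v₂ − v_p| = 6.349 km/s.
Δv = Δv₁ + Δv₂ = 4.068 + 6.349 = 10.42 km/s.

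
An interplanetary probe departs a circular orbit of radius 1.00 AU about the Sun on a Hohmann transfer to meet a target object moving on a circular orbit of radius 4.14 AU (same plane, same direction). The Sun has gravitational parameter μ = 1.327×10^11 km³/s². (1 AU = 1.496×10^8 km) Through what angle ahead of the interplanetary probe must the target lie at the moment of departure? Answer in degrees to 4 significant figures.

φ = 91.96°

In km: r₁ = 1.00 × 1.496×10^8 = 1.496×10^8 km; r₂ = 4.14 × 1.496×10^8 = 6.19344×10^8 km.
The Hohmann ellipse has a_t = (r₁ + r₂)/2 = 3.84472×10^8 km.
The half-period of the transfer ellipse is t = π√(a_t³/μ) = 6.5015×10^7 s.
Target angular speed ω₂ = √(μ/r₂³) = 2.3634×10^-8 rad/s.
Angle swept by the target during transfer: ω₂·t = 1.5366 rad = 88.04°.
The interplanetary probe traverses 180° on the transfer ellipse, so the target must lead by 180° − 88.04° = 91.96°.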